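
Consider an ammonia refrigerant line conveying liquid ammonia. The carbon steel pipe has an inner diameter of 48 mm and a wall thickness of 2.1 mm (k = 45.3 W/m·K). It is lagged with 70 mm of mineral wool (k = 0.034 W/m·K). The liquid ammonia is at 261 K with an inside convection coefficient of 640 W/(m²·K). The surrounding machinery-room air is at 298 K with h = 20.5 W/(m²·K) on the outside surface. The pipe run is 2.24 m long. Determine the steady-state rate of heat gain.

Per-layer cylindrical resistances, series-summed:
R_inner film = 1/(h_i·2πr₁L) = 1/(640×2π×0.024×2.24) = 0.004626 K/W
R_carbon steel pipe wall = ln(26.1/24)/(2π×45.3×2.24) = 1.316×10^-4 K/W
R_mineral wool = ln(96.1/26.1)/(2π×0.034×2.24) = 2.724 K/W
R_outer film = 1/(h_o·2πr_oL) = 1/(20.5×2π×0.0961×2.24) = 0.03607 K/W
R_total = 2.765 K/W
Q = ΔT/R_total = 37/2.765

Q ≈ 13.4 W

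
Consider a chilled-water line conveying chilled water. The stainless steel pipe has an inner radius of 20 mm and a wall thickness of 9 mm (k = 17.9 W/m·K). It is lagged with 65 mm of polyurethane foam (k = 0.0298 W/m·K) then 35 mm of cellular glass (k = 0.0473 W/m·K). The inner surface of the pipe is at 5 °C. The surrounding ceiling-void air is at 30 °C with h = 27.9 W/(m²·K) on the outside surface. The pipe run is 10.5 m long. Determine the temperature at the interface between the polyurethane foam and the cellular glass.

Cylindrical conduction, so R = ln(r₂/r₁)/(2πkL) per layer, in series:
R_stainless steel pipe wall = ln(29/20)/(2π×17.9×10.5) = 3.146×10^-4 K/W
R_polyurethane foam = ln(94/29)/(2π×0.0298×10.5) = 0.5982 K/W
R_cellular glass = ln(129/94)/(2π×0.0473×10.5) = 0.1014 K/W
R_outer film = 1/(h_o·2πr_oL) = 1/(27.9×2π×0.129×10.5) = 0.004212 K/W
R_total = 0.7041 K/W
Q = ΔT/R_total = 25/0.7041
Q = 35.5 W
T_interface = T_inner + Q·ΣR(inner→interface) = 5 + 35.5×0.5985

T ≈ 26.2 °C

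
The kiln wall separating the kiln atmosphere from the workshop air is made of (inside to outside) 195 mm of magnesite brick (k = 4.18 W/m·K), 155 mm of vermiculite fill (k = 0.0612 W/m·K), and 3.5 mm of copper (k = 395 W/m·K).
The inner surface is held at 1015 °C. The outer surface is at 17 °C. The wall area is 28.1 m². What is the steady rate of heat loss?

Q ≈ 10900 W

Treating each layer as a thermal resistance in series:
R_magnesite brick = L/(kA) = 0.195/(4.18×28.1) = 0.00166 K/W
R_vermiculite fill = L/(kA) = 0.155/(0.0612×28.1) = 0.09013 K/W
R_copper = L/(kA) = 0.0035/(395×28.1) = 3.153×10^-7 K/W
R_total = 0.09179 K/W
Q = ΔT / R_total = 998 / 0.09179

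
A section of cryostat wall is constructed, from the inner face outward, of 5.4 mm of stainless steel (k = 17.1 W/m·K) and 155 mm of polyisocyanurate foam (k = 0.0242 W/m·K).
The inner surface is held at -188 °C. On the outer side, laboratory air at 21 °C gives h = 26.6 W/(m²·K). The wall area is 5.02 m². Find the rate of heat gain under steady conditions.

Q ≈ 163 W

Using the resistance-network approach (series):
R_stainless steel = L/(kA) = 0.0054/(17.1×5.02) = 6.291×10^-5 K/W
R_polyisocyanurate foam = L/(kA) = 0.155/(0.0242×5.02) = 1.276 K/W
R_outer film = 1/(h_o·A) = 1/(26.6×5.02) = 0.007489 K/W
R_total = 1.283 K/W
Q = ΔT / R_total = 209 / 1.283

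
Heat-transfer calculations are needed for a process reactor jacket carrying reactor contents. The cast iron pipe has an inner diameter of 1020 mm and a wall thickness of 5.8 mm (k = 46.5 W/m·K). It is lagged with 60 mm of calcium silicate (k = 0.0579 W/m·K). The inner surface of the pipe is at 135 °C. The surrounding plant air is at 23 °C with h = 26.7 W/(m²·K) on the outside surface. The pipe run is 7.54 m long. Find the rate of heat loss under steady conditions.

Cylindrical conduction, so R = ln(r₂/r₁)/(2πkL) per layer, in series:
R_cast iron pipe wall = ln(515.8/510)/(2π×46.5×7.54) = 5.133×10^-6 K/W
R_calcium silicate = ln(575.8/515.8)/(2π×0.0579×7.54) = 0.04012 K/W
R_outer film = 1/(h_o·2πr_oL) = 1/(26.7×2π×0.5758×7.54) = 0.001373 K/W
R_total = 0.04149 K/W
Q = ΔT/R_total = 112/0.04149

Q ≈ 2700 W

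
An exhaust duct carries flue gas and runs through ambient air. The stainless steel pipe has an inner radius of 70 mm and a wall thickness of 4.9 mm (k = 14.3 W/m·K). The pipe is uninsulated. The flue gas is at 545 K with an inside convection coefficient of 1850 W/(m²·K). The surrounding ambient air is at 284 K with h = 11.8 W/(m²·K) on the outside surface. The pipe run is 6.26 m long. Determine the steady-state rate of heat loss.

Q ≈ 8970 W

Treating each annulus and film as a series resistance:
R_inner film = 1/(h_i·2πr₁L) = 1/(1850×2π×0.07×6.26) = 1.963×10^-4 K/W
R_stainless steel pipe wall = ln(74.9/70)/(2π×14.3×6.26) = 1.203×10^-4 K/W
R_outer film = 1/(h_o·2πr_oL) = 1/(11.8×2π×0.0749×6.26) = 0.02877 K/W
R_total = 0.02908 K/W
Q = ΔT/R_total = 261/0.02908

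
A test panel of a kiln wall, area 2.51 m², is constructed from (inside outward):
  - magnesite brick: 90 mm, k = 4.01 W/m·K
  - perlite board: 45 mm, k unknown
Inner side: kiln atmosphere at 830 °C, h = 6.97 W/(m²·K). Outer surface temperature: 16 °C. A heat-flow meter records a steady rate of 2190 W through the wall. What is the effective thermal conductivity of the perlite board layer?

k ≈ 0.0587 W/(m·K)

Using the resistance-network approach (series):
R_inner film = 1/(h_i·A) = 1/(6.97×2.51) = 0.05716 K/W
R_magnesite brick = L/(kA) = 0.09/(4.01×2.51) = 0.008942 K/W
Sum of known resistances R_other = 0.0661 K/W
Total R = ΔT/Q = 814/2190 = 0.3717 K/W
R_perlite board = R_total − R_other = 0.3056 K/W
k = L/(R·A) = 0.045/(0.3056×2.51)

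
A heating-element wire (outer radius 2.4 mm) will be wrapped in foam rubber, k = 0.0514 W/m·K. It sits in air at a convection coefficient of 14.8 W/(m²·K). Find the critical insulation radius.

r_cr ≈ 3.47 mm

For a cylinder r_cr = k/h = 0.0514/14.8
r_cr = 3.47 mm; since the bare radius (2.4 mm) is below r_cr, adding a thin layer of insulation will *increase* heat loss.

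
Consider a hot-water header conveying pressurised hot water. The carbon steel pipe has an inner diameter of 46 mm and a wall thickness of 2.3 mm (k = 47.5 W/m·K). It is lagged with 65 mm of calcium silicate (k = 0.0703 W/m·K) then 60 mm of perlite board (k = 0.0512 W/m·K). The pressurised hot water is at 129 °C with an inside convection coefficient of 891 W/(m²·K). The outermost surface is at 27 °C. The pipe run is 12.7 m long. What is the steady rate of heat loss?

Q ≈ 290 W

For a radial system each layer contributes R = ln(r_out/r_in)/(2πkL); films add R = 1/(hA).
R_inner film = 1/(h_i·2πr₁L) = 1/(891×2π×0.023×12.7) = 6.115×10^-4 K/W
R_carbon steel pipe wall = ln(25.3/23)/(2π×47.5×12.7) = 2.515×10^-5 K/W
R_calcium silicate = ln(90.3/25.3)/(2π×0.0703×12.7) = 0.2268 K/W
R_perlite board = ln(150.3/90.3)/(2π×0.0512×12.7) = 0.1247 K/W
R_total = 0.3522 K/W
Q = ΔT/R_total = 102/0.3522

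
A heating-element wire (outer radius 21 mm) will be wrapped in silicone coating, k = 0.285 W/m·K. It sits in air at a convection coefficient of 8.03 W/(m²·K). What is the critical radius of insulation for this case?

r_cr ≈ 35.5 mm

For a cylinder r_cr = k/h = 0.285/8.03
r_cr = 35.5 mm; since the bare radius (21 mm) is below r_cr, adding a thin layer of insulation will *increase* heat loss.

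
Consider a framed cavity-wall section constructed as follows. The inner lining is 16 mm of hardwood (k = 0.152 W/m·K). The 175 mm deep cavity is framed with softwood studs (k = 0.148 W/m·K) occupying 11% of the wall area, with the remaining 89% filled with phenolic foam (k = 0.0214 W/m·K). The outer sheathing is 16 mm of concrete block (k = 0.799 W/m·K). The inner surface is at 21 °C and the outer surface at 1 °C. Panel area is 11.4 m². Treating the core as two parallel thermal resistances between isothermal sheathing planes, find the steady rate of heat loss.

Sheathing layers in series; stud and cavity paths in parallel between them.
R_inner = 0.016/(0.152×11.4) = 0.009234 K/W
R_stud  = 0.175/(0.148×0.11×11.4) = 0.9429 K/W
R_cav   = 0.175/(0.0214×0.89×11.4) = 0.806 K/W
1/R_core = 1/R_stud + 1/R_cav → R_core = 0.4345 K/W
R_outer = 0.016/(0.799×11.4) = 0.001757 K/W
R_total = 0.4455 K/W
Q = ΔT/R_total = 20/0.4455

Q ≈ 44.9 W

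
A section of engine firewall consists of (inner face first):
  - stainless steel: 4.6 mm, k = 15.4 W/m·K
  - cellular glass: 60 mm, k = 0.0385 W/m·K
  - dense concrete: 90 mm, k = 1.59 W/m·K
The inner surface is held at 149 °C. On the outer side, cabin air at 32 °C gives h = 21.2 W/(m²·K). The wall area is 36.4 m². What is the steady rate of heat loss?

Q ≈ 2560 W

Series thermal resistances:
R_stainless steel = L/(kA) = 0.0046/(15.4×36.4) = 8.206×10^-6 K/W
R_cellular glass = L/(kA) = 0.06/(0.0385×36.4) = 0.04281 K/W
R_dense concrete = L/(kA) = 0.09/(1.59×36.4) = 0.001555 K/W
R_outer film = 1/(h_o·A) = 1/(21.2×36.4) = 0.001296 K/W
R_total = 0.04567 K/W
Q = ΔT / R_total = 117 / 0.04567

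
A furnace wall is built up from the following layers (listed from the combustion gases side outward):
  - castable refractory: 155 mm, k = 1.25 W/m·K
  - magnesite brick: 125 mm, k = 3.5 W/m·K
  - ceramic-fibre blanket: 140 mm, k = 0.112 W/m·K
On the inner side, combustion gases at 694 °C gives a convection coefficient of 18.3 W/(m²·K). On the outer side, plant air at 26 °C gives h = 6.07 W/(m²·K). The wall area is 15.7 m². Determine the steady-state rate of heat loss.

Q ≈ 6440 W

Model the wall as resistances in series:
R_inner film = 1/(h_i·A) = 1/(18.3×15.7) = 0.003481 K/W
R_castable refractory = L/(kA) = 0.155/(1.25×15.7) = 0.007898 K/W
R_magnesite brick = L/(kA) = 0.125/(3.5×15.7) = 0.002275 K/W
R_ceramic-fibre blanket = L/(kA) = 0.14/(0.112×15.7) = 0.07962 K/W
R_outer film = 1/(h_o·A) = 1/(6.07×15.7) = 0.01049 K/W
R_total = 0.1038 K/W
Q = ΔT / R_total = 668 / 0.1038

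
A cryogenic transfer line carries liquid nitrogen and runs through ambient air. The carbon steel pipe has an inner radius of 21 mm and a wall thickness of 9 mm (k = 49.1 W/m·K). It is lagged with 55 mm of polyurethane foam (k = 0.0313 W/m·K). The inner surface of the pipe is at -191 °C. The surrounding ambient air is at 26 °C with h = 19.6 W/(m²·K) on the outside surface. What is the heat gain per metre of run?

q′ ≈ 40.2 W/m

For a radial system each layer contributes R = ln(r_out/r_in)/(2πkL); films add R = 1/(hA).
R_carbon steel pipe wall = ln(30/21)/(2π×49.1×1) = 0.001156 K/W
R_polyurethane foam = ln(85/30)/(2π×0.0313×1) = 5.296 K/W
R_outer film = 1/(h_o·2πr_oL) = 1/(19.6×2π×0.085×1) = 0.09553 K/W
R_total = 5.392 K/W
Q = ΔT/R_total = 217/5.392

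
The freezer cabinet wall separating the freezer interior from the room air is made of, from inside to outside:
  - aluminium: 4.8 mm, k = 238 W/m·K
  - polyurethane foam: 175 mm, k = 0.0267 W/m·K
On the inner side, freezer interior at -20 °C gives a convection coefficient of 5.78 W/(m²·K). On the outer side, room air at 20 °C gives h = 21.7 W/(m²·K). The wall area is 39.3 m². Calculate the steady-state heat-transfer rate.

Q ≈ 232 W

Series thermal resistances:
R_inner film = 1/(h_i·A) = 1/(5.78×39.3) = 0.004402 K/W
R_aluminium = L/(kA) = 0.0048/(238×39.3) = 5.132×10^-7 K/W
R_polyurethane foam = L/(kA) = 0.175/(0.0267×39.3) = 0.1668 K/W
R_outer film = 1/(h_o·A) = 1/(21.7×39.3) = 0.001173 K/W
R_total = 0.1724 K/W
Q = ΔT / R_total = 40 / 0.1724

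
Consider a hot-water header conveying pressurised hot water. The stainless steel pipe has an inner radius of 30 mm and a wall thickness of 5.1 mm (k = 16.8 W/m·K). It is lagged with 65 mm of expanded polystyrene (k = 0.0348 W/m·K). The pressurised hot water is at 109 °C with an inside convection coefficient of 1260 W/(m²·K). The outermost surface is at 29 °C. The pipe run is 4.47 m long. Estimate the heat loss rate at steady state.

Per-layer cylindrical resistances, series-summed:
R_inner film = 1/(h_i·2πr₁L) = 1/(1260×2π×0.03×4.47) = 9.419×10^-4 K/W
R_stainless steel pipe wall = ln(35.1/30)/(2π×16.8×4.47) = 3.327×10^-4 K/W
R_expanded polystyrene = ln(100.1/35.1)/(2π×0.0348×4.47) = 1.072 K/W
R_total = 1.073 K/W
Q = ΔT/R_total = 80/1.073

Q ≈ 74.5 W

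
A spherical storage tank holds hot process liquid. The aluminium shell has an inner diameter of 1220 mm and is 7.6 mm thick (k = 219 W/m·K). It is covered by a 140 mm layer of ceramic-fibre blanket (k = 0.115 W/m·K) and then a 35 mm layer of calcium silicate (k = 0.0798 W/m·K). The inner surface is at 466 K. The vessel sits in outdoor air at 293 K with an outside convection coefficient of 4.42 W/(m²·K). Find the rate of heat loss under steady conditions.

Q ≈ 589 W

For a spherical shell R = (1/r₁ − 1/r₂)/(4πk); film R = 1/(h·4πr²). In series:
R_aluminium shell = (1/0.61 − 1/0.6176)/(4π×219) = 7.33×10^-6 K/W
R_ceramic-fibre blanket = (1/0.6176 − 1/0.7576)/(4π×0.115) = 0.207 K/W
R_calcium silicate = (1/0.7576 − 1/0.7926)/(4π×0.0798) = 0.05812 K/W
R_outer film = 1/(h·4πr_o²) = 1/(4.42×4π×0.7926²) = 0.02866 K/W
R_total = 0.2938 K/W
Q = ΔT/R_total = 173/0.2938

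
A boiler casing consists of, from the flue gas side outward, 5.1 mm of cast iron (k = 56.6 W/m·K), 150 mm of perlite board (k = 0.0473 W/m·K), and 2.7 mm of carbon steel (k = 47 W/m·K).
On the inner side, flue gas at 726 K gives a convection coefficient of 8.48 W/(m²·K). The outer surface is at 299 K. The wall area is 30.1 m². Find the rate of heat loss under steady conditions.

Q ≈ 3910 W

Model the wall as resistances in series:
R_inner film = 1/(h_i·A) = 1/(8.48×30.1) = 0.003918 K/W
R_cast iron = L/(kA) = 0.0051/(56.6×30.1) = 2.994×10^-6 K/W
R_perlite board = L/(kA) = 0.15/(0.0473×30.1) = 0.1054 K/W
R_carbon steel = L/(kA) = 0.0027/(47×30.1) = 1.909×10^-6 K/W
R_total = 0.1093 K/W
Q = ΔT / R_total = 427 / 0.1093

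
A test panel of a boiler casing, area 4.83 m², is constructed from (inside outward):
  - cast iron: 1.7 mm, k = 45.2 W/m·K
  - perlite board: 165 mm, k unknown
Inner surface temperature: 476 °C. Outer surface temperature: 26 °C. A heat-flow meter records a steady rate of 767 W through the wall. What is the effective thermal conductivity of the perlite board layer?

Thermal resistances in series:
R_cast iron = L/(kA) = 0.0017/(45.2×4.83) = 7.787×10^-6 K/W
Sum of known resistances R_other = 7.787×10^-6 K/W
Total R = ΔT/Q = 450/767 = 0.5867 K/W
R_perlite board = R_total − R_other = 0.5867 K/W
k = L/(R·A) = 0.165/(0.5867×4.83)

k ≈ 0.0582 W/(m·K)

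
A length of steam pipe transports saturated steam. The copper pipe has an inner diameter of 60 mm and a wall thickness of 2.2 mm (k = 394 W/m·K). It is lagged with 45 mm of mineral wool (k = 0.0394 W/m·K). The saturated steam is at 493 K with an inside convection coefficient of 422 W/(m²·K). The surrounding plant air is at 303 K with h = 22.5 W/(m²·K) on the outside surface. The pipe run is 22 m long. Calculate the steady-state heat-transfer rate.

Q ≈ 1150 W

Cylindrical conduction, so R = ln(r₂/r₁)/(2πkL) per layer, in series:
R_inner film = 1/(h_i·2πr₁L) = 1/(422×2π×0.03×22) = 5.714×10^-4 K/W
R_copper pipe wall = ln(32.2/30)/(2π×394×22) = 1.299×10^-6 K/W
R_mineral wool = ln(77.2/32.2)/(2π×0.0394×22) = 0.1606 K/W
R_outer film = 1/(h_o·2πr_oL) = 1/(22.5×2π×0.0772×22) = 0.004165 K/W
R_total = 0.1653 K/W
Q = ΔT/R_total = 190/0.1653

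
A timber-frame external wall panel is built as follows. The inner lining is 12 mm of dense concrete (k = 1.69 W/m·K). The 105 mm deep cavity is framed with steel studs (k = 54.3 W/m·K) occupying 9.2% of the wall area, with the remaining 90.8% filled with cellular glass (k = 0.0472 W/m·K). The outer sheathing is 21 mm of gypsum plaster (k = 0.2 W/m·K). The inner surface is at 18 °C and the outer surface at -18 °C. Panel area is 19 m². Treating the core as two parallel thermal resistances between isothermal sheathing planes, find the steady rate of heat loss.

Q ≈ 5150 W

Sheathing layers in series; stud and cavity paths in parallel between them.
R_inner = 0.012/(1.69×19) = 3.737×10^-4 K/W
R_stud  = 0.105/(54.3×0.092×19) = 0.001106 K/W
R_cav   = 0.105/(0.0472×0.908×19) = 0.1289 K/W
1/R_core = 1/R_stud + 1/R_cav → R_core = 0.001097 K/W
R_outer = 0.021/(0.2×19) = 0.005526 K/W
R_total = 0.006997 K/W
Q = ΔT/R_total = 36/0.006997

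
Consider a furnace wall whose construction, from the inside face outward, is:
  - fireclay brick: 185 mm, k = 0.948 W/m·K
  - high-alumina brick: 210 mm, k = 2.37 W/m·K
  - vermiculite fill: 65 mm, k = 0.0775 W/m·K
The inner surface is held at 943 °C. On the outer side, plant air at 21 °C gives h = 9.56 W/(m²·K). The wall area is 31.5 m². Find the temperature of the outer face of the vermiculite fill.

T ≈ 99.6 °C

Treating each layer as a thermal resistance in series:
R_fireclay brick = L/(kA) = 0.185/(0.948×31.5) = 0.006195 K/W
R_high-alumina brick = L/(kA) = 0.21/(2.37×31.5) = 0.002813 K/W
R_vermiculite fill = L/(kA) = 0.065/(0.0775×31.5) = 0.02663 K/W
R_outer film = 1/(h_o·A) = 1/(9.56×31.5) = 0.003321 K/W
R_total = 0.03895 K/W;  Q = ΔT/R_total = 922/0.03895 = 23670 W
T_interface = T_inner − Q·ΣR(inner→interface) = 943 − 23700×0.03563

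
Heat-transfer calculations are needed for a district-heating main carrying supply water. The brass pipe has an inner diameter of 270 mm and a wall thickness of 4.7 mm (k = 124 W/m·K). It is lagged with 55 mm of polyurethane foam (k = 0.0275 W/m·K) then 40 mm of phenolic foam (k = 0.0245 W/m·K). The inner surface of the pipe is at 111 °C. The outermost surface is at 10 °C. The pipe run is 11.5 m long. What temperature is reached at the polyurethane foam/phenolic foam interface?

T ≈ 49.1 °C

Cylindrical conduction, so R = ln(r₂/r₁)/(2πkL) per layer, in series:
R_brass pipe wall = ln(139.7/135)/(2π×124×11.5) = 3.82×10^-6 K/W
R_polyurethane foam = ln(194.7/139.7)/(2π×0.0275×11.5) = 0.1671 K/W
R_phenolic foam = ln(234.7/194.7)/(2π×0.0245×11.5) = 0.1055 K/W
R_total = 0.2726 K/W
Q = ΔT/R_total = 101/0.2726
Q = 370 W
T_interface = T_inner − Q·ΣR(inner→interface) = 111 − 370×0.1671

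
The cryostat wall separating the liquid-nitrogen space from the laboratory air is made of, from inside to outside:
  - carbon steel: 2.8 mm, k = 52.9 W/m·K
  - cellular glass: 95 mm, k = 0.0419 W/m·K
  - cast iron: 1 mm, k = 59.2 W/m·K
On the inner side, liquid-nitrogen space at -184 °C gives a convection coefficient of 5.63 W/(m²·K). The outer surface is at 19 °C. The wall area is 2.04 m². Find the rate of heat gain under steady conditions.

Q ≈ 169 W

Treating each layer as a thermal resistance in series:
R_inner film = 1/(h_i·A) = 1/(5.63×2.04) = 0.08707 K/W
R_carbon steel = L/(kA) = 0.0028/(52.9×2.04) = 2.595×10^-5 K/W
R_cellular glass = L/(kA) = 0.095/(0.0419×2.04) = 1.111 K/W
R_cast iron = L/(kA) = 0.001/(59.2×2.04) = 8.28×10^-6 K/W
R_total = 1.199 K/W
Q = ΔT / R_total = 203 / 1.199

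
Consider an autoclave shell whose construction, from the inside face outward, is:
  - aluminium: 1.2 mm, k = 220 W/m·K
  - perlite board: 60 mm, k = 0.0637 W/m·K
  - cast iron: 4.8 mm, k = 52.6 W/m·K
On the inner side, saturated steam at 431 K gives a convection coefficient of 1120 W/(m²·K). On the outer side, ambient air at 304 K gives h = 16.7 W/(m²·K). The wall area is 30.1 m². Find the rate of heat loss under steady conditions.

Series thermal resistances:
R_inner film = 1/(h_i·A) = 1/(1120×30.1) = 2.966×10^-5 K/W
R_aluminium = L/(kA) = 0.0012/(220×30.1) = 1.812×10^-7 K/W
R_perlite board = L/(kA) = 0.06/(0.0637×30.1) = 0.03129 K/W
R_cast iron = L/(kA) = 0.0048/(52.6×30.1) = 3.032×10^-6 K/W
R_outer film = 1/(h_o·A) = 1/(16.7×30.1) = 0.001989 K/W
R_total = 0.03332 K/W
Q = ΔT / R_total = 127 / 0.03332

Q ≈ 3810 W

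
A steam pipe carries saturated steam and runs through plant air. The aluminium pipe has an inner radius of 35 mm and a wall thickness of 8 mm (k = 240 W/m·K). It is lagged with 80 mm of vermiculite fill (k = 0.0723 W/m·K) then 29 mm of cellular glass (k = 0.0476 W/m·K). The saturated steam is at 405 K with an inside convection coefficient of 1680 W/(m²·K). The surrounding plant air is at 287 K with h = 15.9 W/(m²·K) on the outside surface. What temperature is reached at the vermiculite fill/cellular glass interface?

Treating each annulus and film as a series resistance:
R_inner film = 1/(h_i·2πr₁L) = 1/(1680×2π×0.035×1) = 0.002707 K/W
R_aluminium pipe wall = ln(43/35)/(2π×240×1) = 1.365×10^-4 K/W
R_vermiculite fill = ln(123/43)/(2π×0.0723×1) = 2.314 K/W
R_cellular glass = ln(152/123)/(2π×0.0476×1) = 0.7078 K/W
R_outer film = 1/(h_o·2πr_oL) = 1/(15.9×2π×0.152×1) = 0.06585 K/W
R_total = 3.09 K/W
Q = ΔT/R_total = 118/3.09
Q = 38.2 W/m
T_interface = T_inner − Q·ΣR(inner→interface) = 405 − 38.2×2.316

T ≈ 317 K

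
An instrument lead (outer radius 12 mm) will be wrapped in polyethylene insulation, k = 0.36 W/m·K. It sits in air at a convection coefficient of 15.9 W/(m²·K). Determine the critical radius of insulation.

r_cr ≈ 22.6 mm

For a cylinder r_cr = k/h = 0.36/15.9
r_cr = 22.6 mm; since the bare radius (12 mm) is below r_cr, adding a thin layer of insulation will *increase* heat loss.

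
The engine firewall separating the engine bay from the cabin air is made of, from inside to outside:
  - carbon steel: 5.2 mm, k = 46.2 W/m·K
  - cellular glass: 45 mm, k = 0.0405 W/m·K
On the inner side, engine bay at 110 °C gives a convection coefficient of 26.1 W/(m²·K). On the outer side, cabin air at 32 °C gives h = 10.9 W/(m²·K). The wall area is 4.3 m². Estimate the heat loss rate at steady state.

Q ≈ 270 W

Using the resistance-network approach (series):
R_inner film = 1/(h_i·A) = 1/(26.1×4.3) = 0.00891 K/W
R_carbon steel = L/(kA) = 0.0052/(46.2×4.3) = 2.618×10^-5 K/W
R_cellular glass = L/(kA) = 0.045/(0.0405×4.3) = 0.2584 K/W
R_outer film = 1/(h_o·A) = 1/(10.9×4.3) = 0.02134 K/W
R_total = 0.2887 K/W
Q = ΔT / R_total = 78 / 0.2887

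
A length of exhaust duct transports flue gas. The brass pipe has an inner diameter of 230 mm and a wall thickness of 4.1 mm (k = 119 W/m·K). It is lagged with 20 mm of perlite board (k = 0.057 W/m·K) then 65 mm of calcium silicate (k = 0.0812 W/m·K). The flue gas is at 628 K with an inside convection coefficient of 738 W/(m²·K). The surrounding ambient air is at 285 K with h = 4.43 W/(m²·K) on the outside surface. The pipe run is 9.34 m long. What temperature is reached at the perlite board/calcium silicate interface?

T ≈ 518 K

Per-layer cylindrical resistances, series-summed:
R_inner film = 1/(h_i·2πr₁L) = 1/(738×2π×0.115×9.34) = 2.008×10^-4 K/W
R_brass pipe wall = ln(119.1/115)/(2π×119×9.34) = 5.016×10^-6 K/W
R_perlite board = ln(139.1/119.1)/(2π×0.057×9.34) = 0.04641 K/W
R_calcium silicate = ln(204.1/139.1)/(2π×0.0812×9.34) = 0.08046 K/W
R_outer film = 1/(h_o·2πr_oL) = 1/(4.43×2π×0.2041×9.34) = 0.01885 K/W
R_total = 0.1459 K/W
Q = ΔT/R_total = 343/0.1459
Q = 2350 W
T_interface = T_inner − Q·ΣR(inner→interface) = 628 − 2350×0.04661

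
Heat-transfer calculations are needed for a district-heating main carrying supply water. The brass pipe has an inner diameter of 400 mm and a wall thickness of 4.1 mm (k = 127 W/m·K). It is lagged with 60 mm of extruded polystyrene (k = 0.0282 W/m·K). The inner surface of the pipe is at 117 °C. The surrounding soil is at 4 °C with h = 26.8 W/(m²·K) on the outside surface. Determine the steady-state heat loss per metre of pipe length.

Cylindrical conduction, so R = ln(r₂/r₁)/(2πkL) per layer, in series:
R_brass pipe wall = ln(204.1/200)/(2π×127×1) = 2.543×10^-5 K/W
R_extruded polystyrene = ln(264.1/204.1)/(2π×0.0282×1) = 1.455 K/W
R_outer film = 1/(h_o·2πr_oL) = 1/(26.8×2π×0.2641×1) = 0.02249 K/W
R_total = 1.477 K/W
Q = ΔT/R_total = 113/1.477

q′ ≈ 76.5 W/m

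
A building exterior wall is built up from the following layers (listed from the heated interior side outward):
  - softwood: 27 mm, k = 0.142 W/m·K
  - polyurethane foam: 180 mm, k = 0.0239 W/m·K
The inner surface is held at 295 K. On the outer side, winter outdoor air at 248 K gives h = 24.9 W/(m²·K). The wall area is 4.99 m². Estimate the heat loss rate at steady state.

Q ≈ 30.2 W

Treating each layer as a thermal resistance in series:
R_softwood = L/(kA) = 0.027/(0.142×4.99) = 0.0381 K/W
R_polyurethane foam = L/(kA) = 0.18/(0.0239×4.99) = 1.509 K/W
R_outer film = 1/(h_o·A) = 1/(24.9×4.99) = 0.008048 K/W
R_total = 1.555 K/W
Q = ΔT / R_total = 47 / 1.555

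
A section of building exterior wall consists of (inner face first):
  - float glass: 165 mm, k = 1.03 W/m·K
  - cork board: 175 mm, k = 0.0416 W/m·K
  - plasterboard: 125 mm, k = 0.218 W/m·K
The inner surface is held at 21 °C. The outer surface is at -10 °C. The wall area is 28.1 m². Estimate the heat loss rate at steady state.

Treating each layer as a thermal resistance in series:
R_float glass = L/(kA) = 0.165/(1.03×28.1) = 0.005701 K/W
R_cork board = L/(kA) = 0.175/(0.0416×28.1) = 0.1497 K/W
R_plasterboard = L/(kA) = 0.125/(0.218×28.1) = 0.02041 K/W
R_total = 0.1758 K/W
Q = ΔT / R_total = 31 / 0.1758

Q ≈ 176 W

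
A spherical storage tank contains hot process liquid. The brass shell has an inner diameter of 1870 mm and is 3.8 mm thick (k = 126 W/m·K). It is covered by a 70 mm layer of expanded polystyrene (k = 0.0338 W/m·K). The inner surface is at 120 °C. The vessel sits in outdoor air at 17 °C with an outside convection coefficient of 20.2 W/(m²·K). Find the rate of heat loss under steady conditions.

Radial (spherical) resistances in series:
R_brass shell = (1/0.935 − 1/0.9388)/(4π×126) = 2.734×10^-6 K/W
R_expanded polystyrene = (1/0.9388 − 1/1.0088)/(4π×0.0338) = 0.174 K/W
R_outer film = 1/(h·4πr_o²) = 1/(20.2×4π×1.0088²) = 0.003871 K/W
R_total = 0.1779 K/W
Q = ΔT/R_total = 103/0.1779

Q ≈ 579 W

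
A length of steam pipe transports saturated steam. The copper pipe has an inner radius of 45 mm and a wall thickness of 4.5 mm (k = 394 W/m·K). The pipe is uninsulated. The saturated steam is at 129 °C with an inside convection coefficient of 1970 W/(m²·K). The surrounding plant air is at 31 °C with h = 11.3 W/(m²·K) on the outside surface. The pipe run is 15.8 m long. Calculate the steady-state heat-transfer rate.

Q ≈ 5410 W

Cylindrical conduction, so R = ln(r₂/r₁)/(2πkL) per layer, in series:
R_inner film = 1/(h_i·2πr₁L) = 1/(1970×2π×0.045×15.8) = 1.136×10^-4 K/W
R_copper pipe wall = ln(49.5/45)/(2π×394×15.8) = 2.437×10^-6 K/W
R_outer film = 1/(h_o·2πr_oL) = 1/(11.3×2π×0.0495×15.8) = 0.01801 K/W
R_total = 0.01812 K/W
Q = ΔT/R_total = 98/0.01812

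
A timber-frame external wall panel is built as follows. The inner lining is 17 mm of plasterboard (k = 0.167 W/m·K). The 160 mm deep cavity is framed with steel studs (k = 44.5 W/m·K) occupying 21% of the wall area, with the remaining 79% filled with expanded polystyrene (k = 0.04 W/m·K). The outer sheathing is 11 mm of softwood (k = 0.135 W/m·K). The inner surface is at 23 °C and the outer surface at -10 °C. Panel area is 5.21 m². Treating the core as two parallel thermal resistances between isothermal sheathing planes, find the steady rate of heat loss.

Q ≈ 858 W

Sheathing layers in series; stud and cavity paths in parallel between them.
R_inner = 0.017/(0.167×5.21) = 0.01954 K/W
R_stud  = 0.16/(44.5×0.21×5.21) = 0.003286 K/W
R_cav   = 0.16/(0.04×0.79×5.21) = 0.9718 K/W
1/R_core = 1/R_stud + 1/R_cav → R_core = 0.003275 K/W
R_outer = 0.011/(0.135×5.21) = 0.01564 K/W
R_total = 0.03845 K/W
Q = ΔT/R_total = 33/0.03845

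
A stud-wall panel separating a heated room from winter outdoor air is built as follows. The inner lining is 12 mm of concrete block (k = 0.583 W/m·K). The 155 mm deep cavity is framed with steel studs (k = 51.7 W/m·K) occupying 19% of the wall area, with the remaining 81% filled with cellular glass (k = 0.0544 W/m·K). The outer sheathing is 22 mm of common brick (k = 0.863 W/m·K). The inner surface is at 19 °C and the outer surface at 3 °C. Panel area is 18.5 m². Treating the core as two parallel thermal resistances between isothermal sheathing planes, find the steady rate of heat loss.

Sheathing layers in series; stud and cavity paths in parallel between them.
R_inner = 0.012/(0.583×18.5) = 0.001113 K/W
R_stud  = 0.155/(51.7×0.19×18.5) = 8.529×10^-4 K/W
R_cav   = 0.155/(0.0544×0.81×18.5) = 0.1901 K/W
1/R_core = 1/R_stud + 1/R_cav → R_core = 8.491×10^-4 K/W
R_outer = 0.022/(0.863×18.5) = 0.001378 K/W
R_total = 0.00334 K/W
Q = ΔT/R_total = 16/0.00334

Q ≈ 4790 W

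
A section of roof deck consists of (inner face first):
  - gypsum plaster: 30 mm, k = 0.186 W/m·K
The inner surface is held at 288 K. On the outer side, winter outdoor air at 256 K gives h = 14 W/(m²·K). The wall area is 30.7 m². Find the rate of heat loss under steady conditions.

Q ≈ 4220 W

Series thermal resistances:
R_gypsum plaster = L/(kA) = 0.03/(0.186×30.7) = 0.005254 K/W
R_outer film = 1/(h_o·A) = 1/(14×30.7) = 0.002327 K/W
R_total = 0.00758 K/W
Q = ΔT / R_total = 32 / 0.00758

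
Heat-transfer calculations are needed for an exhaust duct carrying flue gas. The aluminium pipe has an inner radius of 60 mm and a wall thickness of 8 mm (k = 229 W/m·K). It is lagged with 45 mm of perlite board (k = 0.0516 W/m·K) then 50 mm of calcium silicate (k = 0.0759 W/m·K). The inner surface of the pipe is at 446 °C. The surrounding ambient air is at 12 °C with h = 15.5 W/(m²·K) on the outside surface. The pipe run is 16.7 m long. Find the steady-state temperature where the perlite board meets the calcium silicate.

T ≈ 162 °C

Treating each annulus and film as a series resistance:
R_aluminium pipe wall = ln(68/60)/(2π×229×16.7) = 5.209×10^-6 K/W
R_perlite board = ln(113/68)/(2π×0.0516×16.7) = 0.0938 K/W
R_calcium silicate = ln(163/113)/(2π×0.0759×16.7) = 0.046 K/W
R_outer film = 1/(h_o·2πr_oL) = 1/(15.5×2π×0.163×16.7) = 0.003772 K/W
R_total = 0.1436 K/W
Q = ΔT/R_total = 434/0.1436
Q = 3020 W
T_interface = T_inner − Q·ΣR(inner→interface) = 446 − 3020×0.09381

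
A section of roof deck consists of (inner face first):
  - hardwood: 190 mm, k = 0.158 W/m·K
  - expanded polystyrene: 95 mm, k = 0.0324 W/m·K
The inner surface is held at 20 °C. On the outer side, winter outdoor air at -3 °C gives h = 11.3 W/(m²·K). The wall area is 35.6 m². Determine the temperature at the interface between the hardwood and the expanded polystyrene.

T ≈ 13.5 °C

Series thermal resistances:
R_hardwood = L/(kA) = 0.19/(0.158×35.6) = 0.03378 K/W
R_expanded polystyrene = L/(kA) = 0.095/(0.0324×35.6) = 0.08236 K/W
R_outer film = 1/(h_o·A) = 1/(11.3×35.6) = 0.002486 K/W
R_total = 0.1186 K/W;  Q = ΔT/R_total = 23/0.1186 = 193.9 W
T_interface = T_inner − Q·ΣR(inner→interface) = 20 − 194×0.03378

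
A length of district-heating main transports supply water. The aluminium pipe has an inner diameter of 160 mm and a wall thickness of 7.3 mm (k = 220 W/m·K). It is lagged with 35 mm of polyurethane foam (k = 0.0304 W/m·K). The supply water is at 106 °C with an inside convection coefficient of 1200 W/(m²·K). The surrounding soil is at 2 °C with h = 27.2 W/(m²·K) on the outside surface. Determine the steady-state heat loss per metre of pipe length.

Radial resistances (cylindrical: R_cond = ln(r_o/r_i)/(2πkL), R_conv = 1/(h·2πrL)):
R_inner film = 1/(h_i·2πr₁L) = 1/(1200×2π×0.08×1) = 0.001658 K/W
R_aluminium pipe wall = ln(87.3/80)/(2π×220×1) = 6.317×10^-5 K/W
R_polyurethane foam = ln(122.3/87.3)/(2π×0.0304×1) = 1.765 K/W
R_outer film = 1/(h_o·2πr_oL) = 1/(27.2×2π×0.1223×1) = 0.04784 K/W
R_total = 1.815 K/W
Q = ΔT/R_total = 104/1.815

q′ ≈ 57.3 W/m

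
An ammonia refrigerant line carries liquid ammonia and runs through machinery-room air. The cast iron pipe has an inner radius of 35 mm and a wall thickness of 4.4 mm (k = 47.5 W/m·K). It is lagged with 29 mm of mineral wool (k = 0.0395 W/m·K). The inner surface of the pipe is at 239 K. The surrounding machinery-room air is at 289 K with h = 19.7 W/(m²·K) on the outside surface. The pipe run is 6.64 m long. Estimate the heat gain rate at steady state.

Treating each annulus and film as a series resistance:
R_cast iron pipe wall = ln(39.4/35)/(2π×47.5×6.64) = 5.976×10^-5 K/W
R_mineral wool = ln(68.4/39.4)/(2π×0.0395×6.64) = 0.3347 K/W
R_outer film = 1/(h_o·2πr_oL) = 1/(19.7×2π×0.0684×6.64) = 0.01779 K/W
R_total = 0.3526 K/W
Q = ΔT/R_total = 50/0.3526

Q ≈ 142 W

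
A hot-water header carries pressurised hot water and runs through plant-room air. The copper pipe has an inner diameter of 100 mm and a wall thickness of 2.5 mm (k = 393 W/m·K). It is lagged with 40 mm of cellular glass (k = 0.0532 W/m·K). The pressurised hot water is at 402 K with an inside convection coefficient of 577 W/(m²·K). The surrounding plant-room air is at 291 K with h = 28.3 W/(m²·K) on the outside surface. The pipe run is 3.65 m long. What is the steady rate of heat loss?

Q ≈ 230 W

Treating each annulus and film as a series resistance:
R_inner film = 1/(h_i·2πr₁L) = 1/(577×2π×0.05×3.65) = 0.001511 K/W
R_copper pipe wall = ln(52.5/50)/(2π×393×3.65) = 5.413×10^-6 K/W
R_cellular glass = ln(92.5/52.5)/(2π×0.0532×3.65) = 0.4642 K/W
R_outer film = 1/(h_o·2πr_oL) = 1/(28.3×2π×0.0925×3.65) = 0.01666 K/W
R_total = 0.4824 K/W
Q = ΔT/R_total = 111/0.4824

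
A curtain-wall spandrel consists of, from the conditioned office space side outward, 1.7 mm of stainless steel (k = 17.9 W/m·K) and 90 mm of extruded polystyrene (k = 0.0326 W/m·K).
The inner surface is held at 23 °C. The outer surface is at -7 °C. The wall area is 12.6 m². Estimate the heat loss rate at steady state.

Thermal resistances in series:
R_stainless steel = L/(kA) = 0.0017/(17.9×12.6) = 7.537×10^-6 K/W
R_extruded polystyrene = L/(kA) = 0.09/(0.0326×12.6) = 0.2191 K/W
R_total = 0.2191 K/W
Q = ΔT / R_total = 30 / 0.2191

Q ≈ 137 W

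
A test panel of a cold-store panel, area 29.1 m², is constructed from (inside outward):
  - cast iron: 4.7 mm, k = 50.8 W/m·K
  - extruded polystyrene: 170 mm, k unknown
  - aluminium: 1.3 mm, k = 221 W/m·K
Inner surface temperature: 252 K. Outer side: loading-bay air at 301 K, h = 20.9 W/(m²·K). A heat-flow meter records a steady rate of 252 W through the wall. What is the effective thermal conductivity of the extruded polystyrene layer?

k ≈ 0.0303 W/(m·K)

Series thermal resistances:
R_cast iron = L/(kA) = 0.0047/(50.8×29.1) = 3.179×10^-6 K/W
R_aluminium = L/(kA) = 0.0013/(221×29.1) = 2.021×10^-7 K/W
R_outer film = 1/(h_o·A) = 1/(20.9×29.1) = 0.001644 K/W
Sum of known resistances R_other = 0.001648 K/W
Total R = ΔT/Q = 49/252 = 0.1944 K/W
R_extruded polystyrene = R_total − R_other = 0.1928 K/W
k = L/(R·A) = 0.17/(0.1928×29.1)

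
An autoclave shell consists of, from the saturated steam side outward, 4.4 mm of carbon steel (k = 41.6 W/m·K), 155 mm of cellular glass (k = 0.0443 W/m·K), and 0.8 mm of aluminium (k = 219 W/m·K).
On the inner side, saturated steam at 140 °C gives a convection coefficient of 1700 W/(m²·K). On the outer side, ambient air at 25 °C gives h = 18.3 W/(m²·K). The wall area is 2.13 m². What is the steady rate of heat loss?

Treating each layer as a thermal resistance in series:
R_inner film = 1/(h_i·A) = 1/(1700×2.13) = 2.762×10^-4 K/W
R_carbon steel = L/(kA) = 0.0044/(41.6×2.13) = 4.966×10^-5 K/W
R_cellular glass = L/(kA) = 0.155/(0.0443×2.13) = 1.643 K/W
R_aluminium = L/(kA) = 0.0008/(219×2.13) = 1.715×10^-6 K/W
R_outer film = 1/(h_o·A) = 1/(18.3×2.13) = 0.02565 K/W
R_total = 1.669 K/W
Q = ΔT / R_total = 115 / 1.669

Q ≈ 68.9 W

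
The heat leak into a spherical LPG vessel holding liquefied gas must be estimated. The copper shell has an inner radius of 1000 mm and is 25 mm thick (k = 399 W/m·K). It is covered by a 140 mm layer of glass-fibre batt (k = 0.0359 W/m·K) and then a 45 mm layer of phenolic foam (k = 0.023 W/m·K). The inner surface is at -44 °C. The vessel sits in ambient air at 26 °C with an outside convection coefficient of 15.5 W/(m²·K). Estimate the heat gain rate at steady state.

Q ≈ 187 W

Each spherical layer contributes R = (1/r_i − 1/r_o)/(4πk):
R_copper shell = (1/1 − 1/1.025)/(4π×399) = 4.864×10^-6 K/W
R_glass-fibre batt = (1/1.025 − 1/1.165)/(4π×0.0359) = 0.2599 K/W
R_phenolic foam = (1/1.165 − 1/1.21)/(4π×0.023) = 0.1104 K/W
R_outer film = 1/(h·4πr_o²) = 1/(15.5×4π×1.21²) = 0.003507 K/W
R_total = 0.3738 K/W
Q = ΔT/R_total = 70/0.3738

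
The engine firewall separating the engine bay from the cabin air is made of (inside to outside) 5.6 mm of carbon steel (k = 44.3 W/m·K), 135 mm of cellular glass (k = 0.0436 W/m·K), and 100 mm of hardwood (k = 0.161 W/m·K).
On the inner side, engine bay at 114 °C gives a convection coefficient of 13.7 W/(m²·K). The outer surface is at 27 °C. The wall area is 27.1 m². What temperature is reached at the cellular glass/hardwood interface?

T ≈ 41.3 °C

Thermal resistances in series:
R_inner film = 1/(h_i·A) = 1/(13.7×27.1) = 0.002693 K/W
R_carbon steel = L/(kA) = 0.0056/(44.3×27.1) = 4.665×10^-6 K/W
R_cellular glass = L/(kA) = 0.135/(0.0436×27.1) = 0.1143 K/W
R_hardwood = L/(kA) = 0.1/(0.161×27.1) = 0.02292 K/W
R_total = 0.1399 K/W;  Q = ΔT/R_total = 87/0.1399 = 622 W
T_interface = T_inner − Q·ΣR(inner→interface) = 114 − 622×0.117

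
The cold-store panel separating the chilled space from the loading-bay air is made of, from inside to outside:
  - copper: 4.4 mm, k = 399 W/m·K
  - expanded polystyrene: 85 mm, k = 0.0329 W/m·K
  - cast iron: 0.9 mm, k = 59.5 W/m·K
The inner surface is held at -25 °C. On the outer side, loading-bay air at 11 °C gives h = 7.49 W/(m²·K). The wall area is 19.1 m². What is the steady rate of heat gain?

Model the wall as resistances in series:
R_copper = L/(kA) = 0.0044/(399×19.1) = 5.774×10^-7 K/W
R_expanded polystyrene = L/(kA) = 0.085/(0.0329×19.1) = 0.1353 K/W
R_cast iron = L/(kA) = 0.0009/(59.5×19.1) = 7.919×10^-7 K/W
R_outer film = 1/(h_o·A) = 1/(7.49×19.1) = 0.00699 K/W
R_total = 0.1423 K/W
Q = ΔT / R_total = 36 / 0.1423

Q ≈ 253 W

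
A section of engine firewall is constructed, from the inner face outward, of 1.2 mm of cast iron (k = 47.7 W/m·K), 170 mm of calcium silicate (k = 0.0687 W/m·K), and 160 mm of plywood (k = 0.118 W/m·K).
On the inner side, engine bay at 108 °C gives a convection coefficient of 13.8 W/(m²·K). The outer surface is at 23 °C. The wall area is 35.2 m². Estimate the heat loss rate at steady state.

Model the wall as resistances in series:
R_inner film = 1/(h_i·A) = 1/(13.8×35.2) = 0.002059 K/W
R_cast iron = L/(kA) = 0.0012/(47.7×35.2) = 7.147×10^-7 K/W
R_calcium silicate = L/(kA) = 0.17/(0.0687×35.2) = 0.0703 K/W
R_plywood = L/(kA) = 0.16/(0.118×35.2) = 0.03852 K/W
R_total = 0.1109 K/W
Q = ΔT / R_total = 85 / 0.1109

Q ≈ 767 W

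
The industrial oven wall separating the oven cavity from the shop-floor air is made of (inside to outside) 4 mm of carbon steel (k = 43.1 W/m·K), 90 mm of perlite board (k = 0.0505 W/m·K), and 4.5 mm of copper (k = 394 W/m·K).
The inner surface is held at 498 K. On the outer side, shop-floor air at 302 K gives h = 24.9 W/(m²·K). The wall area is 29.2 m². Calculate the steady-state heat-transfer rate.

Series thermal resistances:
R_carbon steel = L/(kA) = 0.004/(43.1×29.2) = 3.178×10^-6 K/W
R_perlite board = L/(kA) = 0.09/(0.0505×29.2) = 0.06103 K/W
R_copper = L/(kA) = 0.0045/(394×29.2) = 3.911×10^-7 K/W
R_outer film = 1/(h_o·A) = 1/(24.9×29.2) = 0.001375 K/W
R_total = 0.06241 K/W
Q = ΔT / R_total = 196 / 0.06241

Q ≈ 3140 W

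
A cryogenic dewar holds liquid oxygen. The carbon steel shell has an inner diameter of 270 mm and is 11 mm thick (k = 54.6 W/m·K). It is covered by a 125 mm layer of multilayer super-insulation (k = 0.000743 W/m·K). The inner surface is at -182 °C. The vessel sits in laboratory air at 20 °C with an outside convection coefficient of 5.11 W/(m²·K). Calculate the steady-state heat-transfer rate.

Each spherical layer contributes R = (1/r_i − 1/r_o)/(4πk):
R_carbon steel shell = (1/0.135 − 1/0.146)/(4π×54.6) = 8.134×10^-4 K/W
R_multilayer super-insulation = (1/0.146 − 1/0.271)/(4π×0.000743) = 338.4 K/W
R_outer film = 1/(h·4πr_o²) = 1/(5.11×4π×0.271²) = 0.212 K/W
R_total = 338.6 K/W
Q = ΔT/R_total = 202/338.6

Q ≈ 0.597 W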